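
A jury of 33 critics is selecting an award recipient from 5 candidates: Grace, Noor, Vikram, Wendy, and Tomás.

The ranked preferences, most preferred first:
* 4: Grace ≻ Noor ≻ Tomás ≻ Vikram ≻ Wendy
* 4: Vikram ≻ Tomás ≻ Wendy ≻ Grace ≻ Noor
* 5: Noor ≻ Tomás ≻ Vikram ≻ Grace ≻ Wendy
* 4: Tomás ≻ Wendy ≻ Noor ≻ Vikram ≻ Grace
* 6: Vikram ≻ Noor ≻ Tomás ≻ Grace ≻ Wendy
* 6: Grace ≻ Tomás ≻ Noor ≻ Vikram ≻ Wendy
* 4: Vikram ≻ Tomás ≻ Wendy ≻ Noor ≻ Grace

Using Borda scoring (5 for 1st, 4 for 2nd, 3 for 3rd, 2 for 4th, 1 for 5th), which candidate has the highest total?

Grace: 4×5 + 4×2 + 5×2 + 4×1 + 6×2 + 6×5 + 4×1 = 88
Noor: 4×4 + 4×1 + 5×5 + 4×3 + 6×4 + 6×3 + 4×2 = 107
Vikram: 4×2 + 4×5 + 5×3 + 4×2 + 6×5 + 6×2 + 4×5 = 113
Wendy: 4×1 + 4×3 + 5×1 + 4×4 + 6×1 + 6×1 + 4×3 = 61
Tomás: 4×3 + 4×4 + 5×4 + 4×5 + 6×3 + 6×4 + 4×4 = 126

Tomás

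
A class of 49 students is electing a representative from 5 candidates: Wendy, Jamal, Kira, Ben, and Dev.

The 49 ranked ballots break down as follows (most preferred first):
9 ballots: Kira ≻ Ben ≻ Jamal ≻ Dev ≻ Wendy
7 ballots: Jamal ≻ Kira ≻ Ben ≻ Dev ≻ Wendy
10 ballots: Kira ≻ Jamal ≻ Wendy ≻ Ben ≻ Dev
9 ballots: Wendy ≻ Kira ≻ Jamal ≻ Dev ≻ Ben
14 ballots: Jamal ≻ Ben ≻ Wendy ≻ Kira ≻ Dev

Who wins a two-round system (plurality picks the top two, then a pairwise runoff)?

Round 1 first-place votes: Wendy 9, Jamal 21, Kira 19, Ben 0, Dev 0. Jamal and Kira advance.
Runoff: Jamal is ranked above Kira on 21 ballots, Kira above Jamal on 28.

Kira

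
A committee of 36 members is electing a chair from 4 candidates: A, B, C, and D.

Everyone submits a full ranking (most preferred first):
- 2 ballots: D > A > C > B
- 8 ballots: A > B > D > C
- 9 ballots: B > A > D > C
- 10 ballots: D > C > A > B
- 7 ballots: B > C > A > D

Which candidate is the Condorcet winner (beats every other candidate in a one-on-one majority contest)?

A

A vs B: 20–16
A vs C: 19–17
A vs D: 24–12
A beats every other candidate.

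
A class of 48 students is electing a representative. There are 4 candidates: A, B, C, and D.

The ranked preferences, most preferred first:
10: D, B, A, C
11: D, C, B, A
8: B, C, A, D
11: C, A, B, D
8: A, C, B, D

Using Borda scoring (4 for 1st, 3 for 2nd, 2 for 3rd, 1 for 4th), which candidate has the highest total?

A: 10×2 + 11×1 + 8×2 + 11×3 + 8×4 = 112
B: 10×3 + 11×2 + 8×4 + 11×2 + 8×2 = 122
C: 10×1 + 11×3 + 8×3 + 11×4 + 8×3 = 135
D: 10×4 + 11×4 + 8×1 + 11×1 + 8×1 = 111

C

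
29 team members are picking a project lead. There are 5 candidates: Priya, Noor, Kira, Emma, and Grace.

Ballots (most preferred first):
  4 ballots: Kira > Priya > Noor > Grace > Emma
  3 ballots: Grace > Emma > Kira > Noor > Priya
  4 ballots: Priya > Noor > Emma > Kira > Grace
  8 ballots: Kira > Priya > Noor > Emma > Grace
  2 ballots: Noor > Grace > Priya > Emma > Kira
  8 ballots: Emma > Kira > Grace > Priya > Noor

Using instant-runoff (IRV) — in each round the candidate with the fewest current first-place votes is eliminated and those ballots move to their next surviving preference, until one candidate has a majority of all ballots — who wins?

Emma

Round 1: Priya 4, Noor 2, Kira 12, Emma 8, Grace 3. Noor eliminated.
Round 2: Priya 4, Kira 12, Emma 8, Grace 5. Priya eliminated.
Round 3: Kira 12, Emma 12, Grace 5. Grace eliminated.
Round 4: Kira 12, Emma 17. Emma has a majority (≥15).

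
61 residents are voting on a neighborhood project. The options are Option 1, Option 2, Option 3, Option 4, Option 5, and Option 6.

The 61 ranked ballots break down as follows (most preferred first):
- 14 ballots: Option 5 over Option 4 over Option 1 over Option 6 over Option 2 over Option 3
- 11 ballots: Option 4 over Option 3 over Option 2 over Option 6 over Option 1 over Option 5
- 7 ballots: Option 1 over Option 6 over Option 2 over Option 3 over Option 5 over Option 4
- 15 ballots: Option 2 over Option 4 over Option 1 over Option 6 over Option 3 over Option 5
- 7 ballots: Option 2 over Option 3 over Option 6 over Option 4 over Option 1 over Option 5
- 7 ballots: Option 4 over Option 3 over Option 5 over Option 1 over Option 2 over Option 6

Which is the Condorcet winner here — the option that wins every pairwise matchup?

Option 4 vs Option 1: 54–7
Option 4 vs Option 2: 32–29
Option 4 vs Option 3: 47–14
Option 4 vs Option 5: 40–21
Option 4 vs Option 6: 47–14
Option 4 beats every other option.

Option 4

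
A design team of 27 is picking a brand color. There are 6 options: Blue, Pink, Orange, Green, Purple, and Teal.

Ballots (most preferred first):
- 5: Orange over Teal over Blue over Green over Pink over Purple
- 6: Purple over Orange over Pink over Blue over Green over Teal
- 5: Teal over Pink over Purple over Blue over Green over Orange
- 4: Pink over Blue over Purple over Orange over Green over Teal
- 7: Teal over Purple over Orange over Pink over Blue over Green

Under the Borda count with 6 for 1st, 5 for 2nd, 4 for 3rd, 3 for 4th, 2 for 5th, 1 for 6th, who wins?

Purple

Blue: 5×4 + 6×3 + 5×3 + 4×5 + 7×2 = 87
Pink: 5×2 + 6×4 + 5×5 + 4×6 + 7×3 = 104
Orange: 5×6 + 6×5 + 5×1 + 4×3 + 7×4 = 105
Green: 5×3 + 6×2 + 5×2 + 4×2 + 7×1 = 52
Purple: 5×1 + 6×6 + 5×4 + 4×4 + 7×5 = 112
Teal: 5×5 + 6×1 + 5×6 + 4×1 + 7×6 = 107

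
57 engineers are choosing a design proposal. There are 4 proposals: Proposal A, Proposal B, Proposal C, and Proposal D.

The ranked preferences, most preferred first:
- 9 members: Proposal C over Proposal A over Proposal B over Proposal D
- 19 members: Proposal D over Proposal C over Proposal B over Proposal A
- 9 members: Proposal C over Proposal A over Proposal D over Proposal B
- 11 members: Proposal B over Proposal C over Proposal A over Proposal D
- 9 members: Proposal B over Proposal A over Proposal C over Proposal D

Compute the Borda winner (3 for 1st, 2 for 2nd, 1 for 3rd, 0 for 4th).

Proposal A: 9×2 + 19×0 + 9×2 + 11×1 + 9×2 = 65
Proposal B: 9×1 + 19×1 + 9×0 + 11×3 + 9×3 = 88
Proposal C: 9×3 + 19×2 + 9×3 + 11×2 + 9×1 = 123
Proposal D: 9×0 + 19×3 + 9×1 + 11×0 + 9×0 = 66

Proposal C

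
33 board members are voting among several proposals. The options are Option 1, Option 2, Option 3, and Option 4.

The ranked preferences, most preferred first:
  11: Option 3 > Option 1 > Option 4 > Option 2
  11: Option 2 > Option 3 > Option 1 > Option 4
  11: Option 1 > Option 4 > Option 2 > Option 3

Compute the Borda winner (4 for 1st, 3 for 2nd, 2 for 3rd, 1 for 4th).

Option 1: 11×3 + 11×2 + 11×4 = 99
Option 2: 11×1 + 11×4 + 11×2 = 77
Option 3: 11×4 + 11×3 + 11×1 = 88
Option 4: 11×2 + 11×1 + 11×3 = 66

Option 1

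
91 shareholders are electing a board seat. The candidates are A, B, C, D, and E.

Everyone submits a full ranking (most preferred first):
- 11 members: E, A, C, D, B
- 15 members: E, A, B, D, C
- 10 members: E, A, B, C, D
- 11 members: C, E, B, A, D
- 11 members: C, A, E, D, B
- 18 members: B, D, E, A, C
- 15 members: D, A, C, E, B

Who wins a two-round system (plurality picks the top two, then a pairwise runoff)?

Round 1 first-place votes: A 0, B 18, C 22, D 15, E 36. E and C advance.
Runoff: E is ranked above C on 54 ballots, C above E on 37.

E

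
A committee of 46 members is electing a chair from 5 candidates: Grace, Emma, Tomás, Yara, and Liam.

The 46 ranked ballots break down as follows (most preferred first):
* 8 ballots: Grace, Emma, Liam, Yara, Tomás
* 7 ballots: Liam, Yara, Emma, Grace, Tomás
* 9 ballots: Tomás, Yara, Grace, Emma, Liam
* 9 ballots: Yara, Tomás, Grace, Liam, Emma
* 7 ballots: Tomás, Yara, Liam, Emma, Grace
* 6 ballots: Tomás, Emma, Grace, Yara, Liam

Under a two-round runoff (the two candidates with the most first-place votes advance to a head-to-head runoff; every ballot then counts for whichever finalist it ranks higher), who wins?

Yara

Round 1 first-place votes: Grace 8, Emma 0, Tomás 22, Yara 9, Liam 7. Tomás and Yara advance.
Runoff: Tomás is ranked above Yara on 22 ballots, Yara above Tomás on 24.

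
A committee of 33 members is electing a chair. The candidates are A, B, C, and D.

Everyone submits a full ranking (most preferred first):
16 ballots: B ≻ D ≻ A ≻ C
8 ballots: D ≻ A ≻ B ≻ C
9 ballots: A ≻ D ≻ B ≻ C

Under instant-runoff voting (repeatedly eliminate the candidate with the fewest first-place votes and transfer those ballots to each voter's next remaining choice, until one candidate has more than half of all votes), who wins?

A

Round 1: A 9, B 16, C 0, D 8. C eliminated.
Round 2: A 9, B 16, D 8. D eliminated.
Round 3: A 17, B 16. A has a majority (≥17).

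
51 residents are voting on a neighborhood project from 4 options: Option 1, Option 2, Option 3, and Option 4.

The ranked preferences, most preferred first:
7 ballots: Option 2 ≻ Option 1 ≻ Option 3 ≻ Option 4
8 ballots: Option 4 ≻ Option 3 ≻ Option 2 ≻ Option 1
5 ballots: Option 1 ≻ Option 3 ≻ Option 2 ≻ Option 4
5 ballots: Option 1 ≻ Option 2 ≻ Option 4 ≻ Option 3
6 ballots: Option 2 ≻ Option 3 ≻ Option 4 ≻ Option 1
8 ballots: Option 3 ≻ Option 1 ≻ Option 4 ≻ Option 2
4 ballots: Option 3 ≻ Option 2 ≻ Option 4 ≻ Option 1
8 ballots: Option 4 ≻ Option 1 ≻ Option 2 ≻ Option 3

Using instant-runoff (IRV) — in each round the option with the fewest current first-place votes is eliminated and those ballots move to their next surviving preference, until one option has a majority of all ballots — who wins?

Round 1: Option 1 10, Option 2 13, Option 3 12, Option 4 16. Option 1 eliminated.
Round 2: Option 2 18, Option 3 17, Option 4 16. Option 4 eliminated.
Round 3: Option 2 26, Option 3 25. Option 2 has a majority (≥26).

Option 2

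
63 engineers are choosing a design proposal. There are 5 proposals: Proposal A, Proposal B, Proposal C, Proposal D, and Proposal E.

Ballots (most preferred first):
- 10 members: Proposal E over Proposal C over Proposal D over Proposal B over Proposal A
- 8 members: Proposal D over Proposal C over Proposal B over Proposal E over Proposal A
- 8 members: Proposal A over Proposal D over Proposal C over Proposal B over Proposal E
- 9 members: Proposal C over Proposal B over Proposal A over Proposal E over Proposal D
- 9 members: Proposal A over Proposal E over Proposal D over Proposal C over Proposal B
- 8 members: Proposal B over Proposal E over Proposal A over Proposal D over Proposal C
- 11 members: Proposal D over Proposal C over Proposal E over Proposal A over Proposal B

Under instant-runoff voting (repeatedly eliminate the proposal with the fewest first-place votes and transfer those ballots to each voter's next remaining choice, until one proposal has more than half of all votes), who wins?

Proposal A

Round 1: Proposal A 17, Proposal B 8, Proposal C 9, Proposal D 19, Proposal E 10. Proposal B eliminated.
Round 2: Proposal A 17, Proposal C 9, Proposal D 19, Proposal E 18. Proposal C eliminated.
Round 3: Proposal A 26, Proposal D 19, Proposal E 18. Proposal E eliminated.
Round 4: Proposal A 34, Proposal D 29. Proposal A has a majority (≥32).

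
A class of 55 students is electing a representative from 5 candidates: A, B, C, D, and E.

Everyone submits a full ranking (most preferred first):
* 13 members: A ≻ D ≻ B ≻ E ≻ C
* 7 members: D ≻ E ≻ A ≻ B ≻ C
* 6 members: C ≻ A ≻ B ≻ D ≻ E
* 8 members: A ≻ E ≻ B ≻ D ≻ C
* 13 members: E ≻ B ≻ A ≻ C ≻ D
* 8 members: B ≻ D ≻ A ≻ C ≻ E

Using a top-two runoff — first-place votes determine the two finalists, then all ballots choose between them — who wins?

Round 1 first-place votes: A 21, B 8, C 6, D 7, E 13. A and E advance.
Runoff: A is ranked above E on 35 ballots, E above A on 20.

A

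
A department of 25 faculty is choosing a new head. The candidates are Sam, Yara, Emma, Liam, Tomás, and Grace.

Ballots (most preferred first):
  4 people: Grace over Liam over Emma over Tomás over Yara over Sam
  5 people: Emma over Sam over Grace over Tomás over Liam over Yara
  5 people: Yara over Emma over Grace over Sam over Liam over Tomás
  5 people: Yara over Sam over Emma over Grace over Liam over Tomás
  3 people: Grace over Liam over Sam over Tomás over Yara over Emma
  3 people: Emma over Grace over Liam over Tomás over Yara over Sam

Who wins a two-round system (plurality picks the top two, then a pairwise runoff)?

Yara

Round 1 first-place votes: Sam 0, Yara 10, Emma 8, Liam 0, Tomás 0, Grace 7. Yara and Emma advance.
Runoff: Yara is ranked above Emma on 13 ballots, Emma above Yara on 12.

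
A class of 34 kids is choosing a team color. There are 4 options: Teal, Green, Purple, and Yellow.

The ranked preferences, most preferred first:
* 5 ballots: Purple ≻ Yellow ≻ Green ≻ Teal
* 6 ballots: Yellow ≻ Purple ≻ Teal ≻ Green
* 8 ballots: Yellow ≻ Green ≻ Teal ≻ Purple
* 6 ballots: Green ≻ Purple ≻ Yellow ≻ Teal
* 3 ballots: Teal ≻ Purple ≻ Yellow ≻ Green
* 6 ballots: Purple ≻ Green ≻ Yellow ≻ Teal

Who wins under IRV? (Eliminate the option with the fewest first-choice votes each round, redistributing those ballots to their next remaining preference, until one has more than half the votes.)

Round 1: Teal 3, Green 6, Purple 11, Yellow 14. Teal eliminated.
Round 2: Green 6, Purple 14, Yellow 14. Green eliminated.
Round 3: Purple 20, Yellow 14. Purple has a majority (≥18).

Purple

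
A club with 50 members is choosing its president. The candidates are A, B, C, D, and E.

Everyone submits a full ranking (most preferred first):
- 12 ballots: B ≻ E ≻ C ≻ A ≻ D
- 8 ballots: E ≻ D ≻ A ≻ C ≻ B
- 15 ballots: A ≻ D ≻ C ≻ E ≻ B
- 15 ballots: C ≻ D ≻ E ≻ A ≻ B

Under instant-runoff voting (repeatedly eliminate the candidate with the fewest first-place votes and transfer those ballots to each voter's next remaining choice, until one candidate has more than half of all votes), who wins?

C

Round 1: A 15, B 12, C 15, D 0, E 8. D eliminated.
Round 2: A 15, B 12, C 15, E 8. E eliminated.
Round 3: A 23, B 12, C 15. B eliminated.
Round 4: A 23, C 27. C has a majority (≥26).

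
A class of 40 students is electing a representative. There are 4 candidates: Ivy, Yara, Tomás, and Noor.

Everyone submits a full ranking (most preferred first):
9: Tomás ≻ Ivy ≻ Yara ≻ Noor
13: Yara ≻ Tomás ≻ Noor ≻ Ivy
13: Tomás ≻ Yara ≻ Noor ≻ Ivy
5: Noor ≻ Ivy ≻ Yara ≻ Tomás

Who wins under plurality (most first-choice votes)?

Tomás

First-place votes: Ivy 0, Yara 13, Tomás 22, Noor 5.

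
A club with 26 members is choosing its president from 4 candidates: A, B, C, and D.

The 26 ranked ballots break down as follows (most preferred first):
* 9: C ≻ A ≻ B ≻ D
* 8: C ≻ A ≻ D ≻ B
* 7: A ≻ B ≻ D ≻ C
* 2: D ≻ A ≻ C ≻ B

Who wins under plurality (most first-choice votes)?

First-place votes: A 7, B 0, C 17, D 2.

C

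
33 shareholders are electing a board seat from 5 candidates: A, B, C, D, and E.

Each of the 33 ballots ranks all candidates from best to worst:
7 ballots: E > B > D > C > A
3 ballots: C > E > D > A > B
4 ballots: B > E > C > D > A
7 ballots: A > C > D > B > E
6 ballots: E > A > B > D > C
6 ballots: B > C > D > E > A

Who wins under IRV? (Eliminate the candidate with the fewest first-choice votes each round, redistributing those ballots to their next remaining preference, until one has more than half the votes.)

B

Round 1: A 7, B 10, C 3, D 0, E 13. D eliminated.
Round 2: A 7, B 10, C 3, E 13. C eliminated.
Round 3: A 7, B 10, E 16. A eliminated.
Round 4: B 17, E 16. B has a majority (≥17).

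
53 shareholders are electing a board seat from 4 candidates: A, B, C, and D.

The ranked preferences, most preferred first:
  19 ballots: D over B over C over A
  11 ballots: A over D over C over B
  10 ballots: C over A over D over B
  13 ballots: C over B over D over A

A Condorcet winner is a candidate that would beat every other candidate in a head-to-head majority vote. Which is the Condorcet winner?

D vs A: 32–21
D vs B: 40–13
D vs C: 30–23
D beats every other candidate.

D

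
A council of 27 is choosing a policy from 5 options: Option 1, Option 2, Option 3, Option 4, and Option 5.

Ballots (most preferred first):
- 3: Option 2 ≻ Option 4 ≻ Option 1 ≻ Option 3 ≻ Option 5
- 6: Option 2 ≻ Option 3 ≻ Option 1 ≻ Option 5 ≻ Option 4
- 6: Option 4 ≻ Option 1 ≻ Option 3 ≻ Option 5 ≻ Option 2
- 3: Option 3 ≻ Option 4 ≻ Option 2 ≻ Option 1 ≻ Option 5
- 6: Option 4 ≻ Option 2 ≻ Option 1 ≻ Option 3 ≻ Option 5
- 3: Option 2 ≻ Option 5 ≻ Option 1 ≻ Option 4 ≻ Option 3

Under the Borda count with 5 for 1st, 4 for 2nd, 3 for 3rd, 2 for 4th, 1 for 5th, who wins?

Option 1: 3×3 + 6×3 + 6×4 + 3×2 + 6×3 + 3×3 = 84
Option 2: 3×5 + 6×5 + 6×1 + 3×3 + 6×4 + 3×5 = 99
Option 3: 3×2 + 6×4 + 6×3 + 3×5 + 6×2 + 3×1 = 78
Option 4: 3×4 + 6×1 + 6×5 + 3×4 + 6×5 + 3×2 = 96
Option 5: 3×1 + 6×2 + 6×2 + 3×1 + 6×1 + 3×4 = 48

Option 2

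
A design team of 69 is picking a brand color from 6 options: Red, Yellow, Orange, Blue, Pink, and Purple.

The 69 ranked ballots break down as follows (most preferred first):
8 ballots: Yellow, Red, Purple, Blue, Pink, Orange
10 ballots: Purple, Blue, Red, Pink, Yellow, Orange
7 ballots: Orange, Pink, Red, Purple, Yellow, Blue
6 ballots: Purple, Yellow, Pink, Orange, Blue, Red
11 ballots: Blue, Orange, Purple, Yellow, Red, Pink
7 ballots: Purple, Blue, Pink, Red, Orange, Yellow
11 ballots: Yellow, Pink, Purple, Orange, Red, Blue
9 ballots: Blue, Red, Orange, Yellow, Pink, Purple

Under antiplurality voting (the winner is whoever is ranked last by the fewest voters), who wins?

Last-place votes: Red 6, Yellow 7, Orange 18, Blue 18, Pink 11, Purple 9.

Red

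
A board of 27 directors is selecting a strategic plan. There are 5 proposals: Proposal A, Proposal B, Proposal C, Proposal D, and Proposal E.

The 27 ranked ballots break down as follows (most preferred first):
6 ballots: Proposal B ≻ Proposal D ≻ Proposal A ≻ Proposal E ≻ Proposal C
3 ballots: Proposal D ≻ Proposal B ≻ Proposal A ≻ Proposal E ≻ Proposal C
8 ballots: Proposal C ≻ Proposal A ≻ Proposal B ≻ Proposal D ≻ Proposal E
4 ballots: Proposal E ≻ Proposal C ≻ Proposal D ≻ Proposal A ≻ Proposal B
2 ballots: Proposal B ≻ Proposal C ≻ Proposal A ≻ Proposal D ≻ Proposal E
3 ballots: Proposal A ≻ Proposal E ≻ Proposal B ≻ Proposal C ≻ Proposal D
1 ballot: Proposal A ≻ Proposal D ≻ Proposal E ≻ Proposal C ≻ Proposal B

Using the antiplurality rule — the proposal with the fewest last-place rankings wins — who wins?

Proposal A

Last-place votes: Proposal A 0, Proposal B 5, Proposal C 9, Proposal D 3, Proposal E 10.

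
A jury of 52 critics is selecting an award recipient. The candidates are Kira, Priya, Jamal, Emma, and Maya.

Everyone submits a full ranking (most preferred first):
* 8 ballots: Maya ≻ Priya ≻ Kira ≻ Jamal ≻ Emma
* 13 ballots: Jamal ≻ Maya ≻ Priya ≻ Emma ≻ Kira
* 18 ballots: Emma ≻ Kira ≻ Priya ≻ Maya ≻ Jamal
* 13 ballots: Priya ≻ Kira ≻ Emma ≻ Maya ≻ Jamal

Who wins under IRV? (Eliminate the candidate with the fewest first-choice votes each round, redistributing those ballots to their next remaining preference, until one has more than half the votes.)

Round 1: Kira 0, Priya 13, Jamal 13, Emma 18, Maya 8. Kira eliminated.
Round 2: Priya 13, Jamal 13, Emma 18, Maya 8. Maya eliminated.
Round 3: Priya 21, Jamal 13, Emma 18. Jamal eliminated.
Round 4: Priya 34, Emma 18. Priya has a majority (≥27).

Priya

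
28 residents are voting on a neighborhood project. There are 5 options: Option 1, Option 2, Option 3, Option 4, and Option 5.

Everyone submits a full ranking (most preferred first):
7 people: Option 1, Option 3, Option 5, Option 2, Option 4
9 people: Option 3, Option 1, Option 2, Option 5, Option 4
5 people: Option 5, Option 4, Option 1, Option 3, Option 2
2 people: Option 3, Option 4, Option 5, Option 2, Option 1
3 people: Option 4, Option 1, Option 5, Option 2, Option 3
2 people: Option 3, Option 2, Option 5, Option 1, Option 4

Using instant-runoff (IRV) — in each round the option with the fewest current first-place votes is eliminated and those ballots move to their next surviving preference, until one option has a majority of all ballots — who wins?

Option 1

Round 1: Option 1 7, Option 2 0, Option 3 13, Option 4 3, Option 5 5. Option 2 eliminated.
Round 2: Option 1 7, Option 3 13, Option 4 3, Option 5 5. Option 4 eliminated.
Round 3: Option 1 10, Option 3 13, Option 5 5. Option 5 eliminated.
Round 4: Option 1 15, Option 3 13. Option 1 has a majority (≥15).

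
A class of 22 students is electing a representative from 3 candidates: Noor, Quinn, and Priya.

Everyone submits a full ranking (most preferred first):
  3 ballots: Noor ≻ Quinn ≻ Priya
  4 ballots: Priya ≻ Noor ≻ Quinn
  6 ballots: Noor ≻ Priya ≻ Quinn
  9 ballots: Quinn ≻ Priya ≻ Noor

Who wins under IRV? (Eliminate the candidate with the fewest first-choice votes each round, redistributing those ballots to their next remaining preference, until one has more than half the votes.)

Noor

Round 1: Noor 9, Quinn 9, Priya 4. Priya eliminated.
Round 2: Noor 13, Quinn 9. Noor has a majority (≥12).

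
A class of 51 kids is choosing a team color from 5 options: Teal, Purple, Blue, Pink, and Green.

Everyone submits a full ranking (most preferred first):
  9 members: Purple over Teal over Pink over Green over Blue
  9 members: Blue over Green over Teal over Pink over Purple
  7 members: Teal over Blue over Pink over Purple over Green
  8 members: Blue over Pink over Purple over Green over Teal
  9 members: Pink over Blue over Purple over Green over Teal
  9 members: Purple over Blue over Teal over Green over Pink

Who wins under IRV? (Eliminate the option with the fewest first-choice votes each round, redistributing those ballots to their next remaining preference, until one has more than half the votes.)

Round 1: Teal 7, Purple 18, Blue 17, Pink 9, Green 0. Green eliminated.
Round 2: Teal 7, Purple 18, Blue 17, Pink 9. Teal eliminated.
Round 3: Purple 18, Blue 24, Pink 9. Pink eliminated.
Round 4: Purple 18, Blue 33. Blue has a majority (≥26).

Blue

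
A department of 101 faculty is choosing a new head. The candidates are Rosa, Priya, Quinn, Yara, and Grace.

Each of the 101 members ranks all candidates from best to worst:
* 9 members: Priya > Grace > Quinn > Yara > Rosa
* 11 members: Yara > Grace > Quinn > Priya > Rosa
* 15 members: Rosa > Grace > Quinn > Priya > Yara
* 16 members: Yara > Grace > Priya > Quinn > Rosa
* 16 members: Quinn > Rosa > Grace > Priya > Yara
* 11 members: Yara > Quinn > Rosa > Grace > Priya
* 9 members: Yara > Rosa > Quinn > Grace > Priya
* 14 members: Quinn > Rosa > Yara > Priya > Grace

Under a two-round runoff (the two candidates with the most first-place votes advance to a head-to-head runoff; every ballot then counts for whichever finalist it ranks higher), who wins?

Round 1 first-place votes: Rosa 15, Priya 9, Quinn 30, Yara 47, Grace 0. Yara and Quinn advance.
Runoff: Yara is ranked above Quinn on 47 ballots, Quinn above Yara on 54.

Quinn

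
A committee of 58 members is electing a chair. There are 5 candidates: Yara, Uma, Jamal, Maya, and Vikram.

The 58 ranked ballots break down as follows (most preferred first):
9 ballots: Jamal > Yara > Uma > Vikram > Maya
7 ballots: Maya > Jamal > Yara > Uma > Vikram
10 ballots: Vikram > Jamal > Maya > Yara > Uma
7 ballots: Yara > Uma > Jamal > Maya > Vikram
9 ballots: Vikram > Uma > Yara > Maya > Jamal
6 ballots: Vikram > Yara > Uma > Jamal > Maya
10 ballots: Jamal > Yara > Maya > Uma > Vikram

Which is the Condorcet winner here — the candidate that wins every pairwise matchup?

Jamal vs Yara: 36–22
Jamal vs Uma: 36–22
Jamal vs Maya: 42–16
Jamal vs Vikram: 33–25
Jamal beats every other candidate.

Jamal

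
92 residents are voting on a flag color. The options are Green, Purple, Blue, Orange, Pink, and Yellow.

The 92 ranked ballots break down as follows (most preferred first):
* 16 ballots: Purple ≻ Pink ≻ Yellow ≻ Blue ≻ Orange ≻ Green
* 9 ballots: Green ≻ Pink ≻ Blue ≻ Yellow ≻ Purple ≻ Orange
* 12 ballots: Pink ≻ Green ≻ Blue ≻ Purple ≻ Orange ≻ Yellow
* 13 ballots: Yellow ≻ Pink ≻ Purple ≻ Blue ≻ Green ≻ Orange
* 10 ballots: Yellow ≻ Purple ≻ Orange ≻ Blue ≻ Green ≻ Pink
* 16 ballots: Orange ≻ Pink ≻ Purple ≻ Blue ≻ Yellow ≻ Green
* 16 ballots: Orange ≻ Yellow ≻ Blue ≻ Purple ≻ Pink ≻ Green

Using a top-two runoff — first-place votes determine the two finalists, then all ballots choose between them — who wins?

Yellow

Round 1 first-place votes: Green 9, Purple 16, Blue 0, Orange 32, Pink 12, Yellow 23. Orange and Yellow advance.
Runoff: Orange is ranked above Yellow on 44 ballots, Yellow above Orange on 48.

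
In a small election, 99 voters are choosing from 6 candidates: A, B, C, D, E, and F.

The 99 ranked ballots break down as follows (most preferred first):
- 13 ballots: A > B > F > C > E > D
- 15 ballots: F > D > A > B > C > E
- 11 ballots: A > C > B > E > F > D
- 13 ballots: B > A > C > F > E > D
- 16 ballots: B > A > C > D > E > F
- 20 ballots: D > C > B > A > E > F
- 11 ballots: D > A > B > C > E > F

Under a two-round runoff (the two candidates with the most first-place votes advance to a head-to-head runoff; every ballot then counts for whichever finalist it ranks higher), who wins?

B

Round 1 first-place votes: A 24, B 29, C 0, D 31, E 0, F 15. D and B advance.
Runoff: D is ranked above B on 46 ballots, B above D on 53.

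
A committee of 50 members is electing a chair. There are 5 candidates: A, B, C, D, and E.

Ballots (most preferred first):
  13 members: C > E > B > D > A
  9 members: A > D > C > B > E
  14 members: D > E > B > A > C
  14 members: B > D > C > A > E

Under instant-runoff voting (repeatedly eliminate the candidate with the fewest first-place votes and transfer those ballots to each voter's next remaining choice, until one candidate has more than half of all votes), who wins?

B

Round 1: A 9, B 14, C 13, D 14, E 0. E eliminated.
Round 2: A 9, B 14, C 13, D 14. A eliminated.
Round 3: B 14, C 13, D 23. C eliminated.
Round 4: B 27, D 23. B has a majority (≥26).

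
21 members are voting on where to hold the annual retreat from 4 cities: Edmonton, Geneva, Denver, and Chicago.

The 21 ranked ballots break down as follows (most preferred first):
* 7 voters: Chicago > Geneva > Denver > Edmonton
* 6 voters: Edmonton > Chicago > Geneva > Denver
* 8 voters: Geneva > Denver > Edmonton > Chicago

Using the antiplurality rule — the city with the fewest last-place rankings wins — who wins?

Last-place votes: Edmonton 7, Geneva 0, Denver 6, Chicago 8.

Geneva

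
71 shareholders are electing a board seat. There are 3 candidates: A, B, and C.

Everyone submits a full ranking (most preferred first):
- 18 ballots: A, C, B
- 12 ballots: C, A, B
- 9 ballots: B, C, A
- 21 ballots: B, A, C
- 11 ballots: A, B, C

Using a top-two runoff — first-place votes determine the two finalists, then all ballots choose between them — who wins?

Round 1 first-place votes: A 29, B 30, C 12. B and A advance.
Runoff: B is ranked above A on 30 ballots, A above B on 41.

A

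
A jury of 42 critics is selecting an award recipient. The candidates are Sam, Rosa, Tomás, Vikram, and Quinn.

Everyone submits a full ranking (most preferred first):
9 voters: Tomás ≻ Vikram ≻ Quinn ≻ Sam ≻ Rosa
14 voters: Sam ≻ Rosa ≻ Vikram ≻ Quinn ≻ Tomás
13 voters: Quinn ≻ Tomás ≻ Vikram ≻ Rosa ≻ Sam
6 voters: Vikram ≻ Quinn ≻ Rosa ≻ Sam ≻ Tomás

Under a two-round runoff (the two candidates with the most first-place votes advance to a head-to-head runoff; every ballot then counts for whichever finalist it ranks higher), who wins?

Quinn

Round 1 first-place votes: Sam 14, Rosa 0, Tomás 9, Vikram 6, Quinn 13. Sam and Quinn advance.
Runoff: Sam is ranked above Quinn on 14 ballots, Quinn above Sam on 28.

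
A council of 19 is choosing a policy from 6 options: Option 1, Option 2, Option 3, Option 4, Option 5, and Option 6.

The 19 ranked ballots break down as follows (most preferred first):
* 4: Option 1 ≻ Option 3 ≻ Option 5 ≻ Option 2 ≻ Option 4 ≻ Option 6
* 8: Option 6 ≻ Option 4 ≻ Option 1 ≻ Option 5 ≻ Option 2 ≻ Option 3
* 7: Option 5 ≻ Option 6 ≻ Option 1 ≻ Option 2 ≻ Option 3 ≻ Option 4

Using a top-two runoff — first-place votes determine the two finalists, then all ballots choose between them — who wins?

Round 1 first-place votes: Option 1 4, Option 2 0, Option 3 0, Option 4 0, Option 5 7, Option 6 8. Option 6 and Option 5 advance.
Runoff: Option 6 is ranked above Option 5 on 8 ballots, Option 5 above Option 6 on 11.

Option 5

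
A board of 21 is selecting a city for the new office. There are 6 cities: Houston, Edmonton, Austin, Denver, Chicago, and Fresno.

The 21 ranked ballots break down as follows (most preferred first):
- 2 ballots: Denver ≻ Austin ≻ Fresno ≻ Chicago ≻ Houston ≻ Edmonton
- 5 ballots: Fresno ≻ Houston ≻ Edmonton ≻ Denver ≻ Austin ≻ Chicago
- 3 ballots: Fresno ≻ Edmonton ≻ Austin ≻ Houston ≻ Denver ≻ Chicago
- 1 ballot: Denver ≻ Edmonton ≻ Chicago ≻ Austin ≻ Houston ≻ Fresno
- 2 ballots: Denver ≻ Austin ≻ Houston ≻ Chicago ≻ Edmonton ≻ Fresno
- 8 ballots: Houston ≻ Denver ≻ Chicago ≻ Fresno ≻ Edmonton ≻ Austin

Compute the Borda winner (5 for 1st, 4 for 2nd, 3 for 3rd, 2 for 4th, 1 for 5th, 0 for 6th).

Houston: 2×1 + 5×4 + 3×2 + 1×1 + 2×3 + 8×5 = 75
Edmonton: 2×0 + 5×3 + 3×4 + 1×4 + 2×1 + 8×1 = 41
Austin: 2×4 + 5×1 + 3×3 + 1×2 + 2×4 + 8×0 = 32
Denver: 2×5 + 5×2 + 3×1 + 1×5 + 2×5 + 8×4 = 70
Chicago: 2×2 + 5×0 + 3×0 + 1×3 + 2×2 + 8×3 = 35
Fresno: 2×3 + 5×5 + 3×5 + 1×0 + 2×0 + 8×2 = 62

Houston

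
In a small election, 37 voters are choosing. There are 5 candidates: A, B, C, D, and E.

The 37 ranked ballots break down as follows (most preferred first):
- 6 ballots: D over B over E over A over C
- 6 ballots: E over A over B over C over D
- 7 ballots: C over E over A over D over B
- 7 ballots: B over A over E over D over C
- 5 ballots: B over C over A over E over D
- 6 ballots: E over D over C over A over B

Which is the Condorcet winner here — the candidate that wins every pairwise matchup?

E vs A: 25–12
E vs B: 19–18
E vs C: 25–12
E vs D: 31–6
E beats every other candidate.

E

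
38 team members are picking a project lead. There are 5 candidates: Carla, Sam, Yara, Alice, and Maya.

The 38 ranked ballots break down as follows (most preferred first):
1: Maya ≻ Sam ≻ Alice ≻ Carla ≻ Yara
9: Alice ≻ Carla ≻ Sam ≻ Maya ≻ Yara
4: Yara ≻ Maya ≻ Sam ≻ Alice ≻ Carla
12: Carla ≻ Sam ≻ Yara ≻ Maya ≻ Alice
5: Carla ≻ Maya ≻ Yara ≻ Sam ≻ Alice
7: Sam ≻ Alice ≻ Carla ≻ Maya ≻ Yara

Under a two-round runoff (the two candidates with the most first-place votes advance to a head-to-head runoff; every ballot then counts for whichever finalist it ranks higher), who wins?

Round 1 first-place votes: Carla 17, Sam 7, Yara 4, Alice 9, Maya 1. Carla and Alice advance.
Runoff: Carla is ranked above Alice on 17 ballots, Alice above Carla on 21.

Alice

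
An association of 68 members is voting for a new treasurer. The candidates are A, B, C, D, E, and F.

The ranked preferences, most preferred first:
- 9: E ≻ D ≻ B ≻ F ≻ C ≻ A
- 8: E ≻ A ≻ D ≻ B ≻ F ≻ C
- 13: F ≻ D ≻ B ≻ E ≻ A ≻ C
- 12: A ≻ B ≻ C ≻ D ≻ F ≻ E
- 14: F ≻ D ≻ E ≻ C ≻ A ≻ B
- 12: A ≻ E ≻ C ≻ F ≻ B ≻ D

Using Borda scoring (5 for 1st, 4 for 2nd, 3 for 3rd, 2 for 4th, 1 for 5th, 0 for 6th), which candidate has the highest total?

A: 9×0 + 8×4 + 13×1 + 12×5 + 14×1 + 12×5 = 179
B: 9×3 + 8×2 + 13×3 + 12×4 + 14×0 + 12×1 = 142
C: 9×1 + 8×0 + 13×0 + 12×3 + 14×2 + 12×3 = 109
D: 9×4 + 8×3 + 13×4 + 12×2 + 14×4 + 12×0 = 192
E: 9×5 + 8×5 + 13×2 + 12×0 + 14×3 + 12×4 = 201
F: 9×2 + 8×1 + 13×5 + 12×1 + 14×5 + 12×2 = 197

E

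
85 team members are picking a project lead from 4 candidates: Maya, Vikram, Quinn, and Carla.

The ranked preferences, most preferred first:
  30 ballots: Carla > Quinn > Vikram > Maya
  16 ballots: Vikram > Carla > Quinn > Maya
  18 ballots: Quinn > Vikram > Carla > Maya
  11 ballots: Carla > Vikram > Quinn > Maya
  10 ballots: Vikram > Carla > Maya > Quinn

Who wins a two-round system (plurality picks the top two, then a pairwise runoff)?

Round 1 first-place votes: Maya 0, Vikram 26, Quinn 18, Carla 41. Carla and Vikram advance.
Runoff: Carla is ranked above Vikram on 41 ballots, Vikram above Carla on 44.

Vikram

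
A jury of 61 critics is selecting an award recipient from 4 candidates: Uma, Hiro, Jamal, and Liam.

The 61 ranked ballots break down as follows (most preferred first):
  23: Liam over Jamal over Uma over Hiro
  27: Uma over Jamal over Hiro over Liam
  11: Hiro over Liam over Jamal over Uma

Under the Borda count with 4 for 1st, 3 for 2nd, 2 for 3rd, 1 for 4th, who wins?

Uma: 23×2 + 27×4 + 11×1 = 165
Hiro: 23×1 + 27×2 + 11×4 = 121
Jamal: 23×3 + 27×3 + 11×2 = 172
Liam: 23×4 + 27×1 + 11×3 = 152

Jamal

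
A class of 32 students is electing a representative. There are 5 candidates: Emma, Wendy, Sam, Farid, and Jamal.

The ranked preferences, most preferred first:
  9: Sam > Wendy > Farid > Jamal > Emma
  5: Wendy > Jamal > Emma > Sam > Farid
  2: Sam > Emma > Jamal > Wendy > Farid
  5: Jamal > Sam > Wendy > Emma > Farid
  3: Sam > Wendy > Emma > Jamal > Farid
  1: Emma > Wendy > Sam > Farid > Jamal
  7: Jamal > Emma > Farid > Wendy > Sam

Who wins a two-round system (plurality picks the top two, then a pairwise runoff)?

Jamal

Round 1 first-place votes: Emma 1, Wendy 5, Sam 14, Farid 0, Jamal 12. Sam and Jamal advance.
Runoff: Sam is ranked above Jamal on 15 ballots, Jamal above Sam on 17.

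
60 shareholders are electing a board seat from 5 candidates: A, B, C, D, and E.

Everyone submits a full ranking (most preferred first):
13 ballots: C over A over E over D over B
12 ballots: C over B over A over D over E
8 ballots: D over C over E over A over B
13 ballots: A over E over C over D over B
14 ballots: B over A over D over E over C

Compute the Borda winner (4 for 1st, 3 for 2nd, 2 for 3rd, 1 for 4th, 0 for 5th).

A: 13×3 + 12×2 + 8×1 + 13×4 + 14×3 = 165
B: 13×0 + 12×3 + 8×0 + 13×0 + 14×4 = 92
C: 13×4 + 12×4 + 8×3 + 13×2 + 14×0 = 150
D: 13×1 + 12×1 + 8×4 + 13×1 + 14×2 = 98
E: 13×2 + 12×0 + 8×2 + 13×3 + 14×1 = 95

A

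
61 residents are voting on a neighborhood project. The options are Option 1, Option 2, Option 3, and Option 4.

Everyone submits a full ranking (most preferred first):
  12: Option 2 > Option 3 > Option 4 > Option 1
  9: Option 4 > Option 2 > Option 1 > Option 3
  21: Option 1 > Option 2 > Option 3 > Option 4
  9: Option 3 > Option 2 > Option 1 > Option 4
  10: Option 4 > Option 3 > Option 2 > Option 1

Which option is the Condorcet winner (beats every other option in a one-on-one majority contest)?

Option 2

Option 2 vs Option 1: 40–21
Option 2 vs Option 3: 42–19
Option 2 vs Option 4: 42–19
Option 2 beats every other option.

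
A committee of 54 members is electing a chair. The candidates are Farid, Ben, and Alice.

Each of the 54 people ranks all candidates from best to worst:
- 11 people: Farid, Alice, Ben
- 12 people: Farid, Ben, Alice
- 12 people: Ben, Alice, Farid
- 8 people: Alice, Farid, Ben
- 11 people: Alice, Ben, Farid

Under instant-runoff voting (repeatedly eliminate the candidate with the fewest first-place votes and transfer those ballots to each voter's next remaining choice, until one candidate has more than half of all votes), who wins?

Round 1: Farid 23, Ben 12, Alice 19. Ben eliminated.
Round 2: Farid 23, Alice 31. Alice has a majority (≥28).

Alice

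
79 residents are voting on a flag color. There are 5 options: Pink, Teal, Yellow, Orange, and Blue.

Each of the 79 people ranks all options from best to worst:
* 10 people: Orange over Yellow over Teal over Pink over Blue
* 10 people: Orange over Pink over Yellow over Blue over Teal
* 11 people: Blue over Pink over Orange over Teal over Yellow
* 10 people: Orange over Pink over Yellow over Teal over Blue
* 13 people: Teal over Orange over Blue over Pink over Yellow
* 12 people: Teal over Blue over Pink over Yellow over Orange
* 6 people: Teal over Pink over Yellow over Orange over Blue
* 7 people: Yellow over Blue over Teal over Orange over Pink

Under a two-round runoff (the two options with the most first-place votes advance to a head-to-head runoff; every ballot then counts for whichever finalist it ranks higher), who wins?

Orange

Round 1 first-place votes: Pink 0, Teal 31, Yellow 7, Orange 30, Blue 11. Teal and Orange advance.
Runoff: Teal is ranked above Orange on 38 ballots, Orange above Teal on 41.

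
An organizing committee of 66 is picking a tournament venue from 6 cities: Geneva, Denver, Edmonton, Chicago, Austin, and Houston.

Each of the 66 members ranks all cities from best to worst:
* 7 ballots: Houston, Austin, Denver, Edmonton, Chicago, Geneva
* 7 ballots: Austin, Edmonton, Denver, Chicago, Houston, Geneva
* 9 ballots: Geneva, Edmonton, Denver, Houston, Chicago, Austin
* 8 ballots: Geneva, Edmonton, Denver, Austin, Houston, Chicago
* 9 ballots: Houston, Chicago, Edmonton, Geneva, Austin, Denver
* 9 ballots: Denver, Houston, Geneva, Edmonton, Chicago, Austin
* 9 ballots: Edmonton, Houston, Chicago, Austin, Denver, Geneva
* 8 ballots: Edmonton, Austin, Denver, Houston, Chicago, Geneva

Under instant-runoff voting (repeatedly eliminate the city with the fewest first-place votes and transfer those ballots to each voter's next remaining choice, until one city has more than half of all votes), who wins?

Round 1: Geneva 17, Denver 9, Edmonton 17, Chicago 0, Austin 7, Houston 16. Chicago eliminated.
Round 2: Geneva 17, Denver 9, Edmonton 17, Austin 7, Houston 16. Austin eliminated.
Round 3: Geneva 17, Denver 9, Edmonton 24, Houston 16. Denver eliminated.
Round 4: Geneva 17, Edmonton 24, Houston 25. Geneva eliminated.
Round 5: Edmonton 41, Houston 25. Edmonton has a majority (≥34).

Edmonton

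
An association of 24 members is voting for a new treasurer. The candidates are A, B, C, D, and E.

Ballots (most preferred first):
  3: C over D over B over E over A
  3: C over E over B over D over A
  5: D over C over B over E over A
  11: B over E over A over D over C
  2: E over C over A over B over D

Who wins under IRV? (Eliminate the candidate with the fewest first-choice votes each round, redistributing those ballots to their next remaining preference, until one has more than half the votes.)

C

Round 1: A 0, B 11, C 6, D 5, E 2. A eliminated.
Round 2: B 11, C 6, D 5, E 2. E eliminated.
Round 3: B 11, C 8, D 5. D eliminated.
Round 4: B 11, C 13. C has a majority (≥13).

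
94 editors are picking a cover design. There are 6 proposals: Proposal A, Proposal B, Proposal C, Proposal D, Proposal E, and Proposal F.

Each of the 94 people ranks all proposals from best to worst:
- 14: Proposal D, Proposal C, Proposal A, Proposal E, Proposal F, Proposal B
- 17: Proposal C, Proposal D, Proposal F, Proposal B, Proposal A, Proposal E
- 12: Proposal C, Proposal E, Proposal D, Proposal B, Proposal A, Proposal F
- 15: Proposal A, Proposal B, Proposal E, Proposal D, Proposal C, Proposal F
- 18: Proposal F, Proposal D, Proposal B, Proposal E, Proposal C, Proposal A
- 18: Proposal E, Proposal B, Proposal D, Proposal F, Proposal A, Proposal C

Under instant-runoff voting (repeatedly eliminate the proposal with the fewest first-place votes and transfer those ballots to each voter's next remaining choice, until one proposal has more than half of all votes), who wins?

Proposal E

Round 1: Proposal A 15, Proposal B 0, Proposal C 29, Proposal D 14, Proposal E 18, Proposal F 18. Proposal B eliminated.
Round 2: Proposal A 15, Proposal C 29, Proposal D 14, Proposal E 18, Proposal F 18. Proposal D eliminated.
Round 3: Proposal A 15, Proposal C 43, Proposal E 18, Proposal F 18. Proposal A eliminated.
Round 4: Proposal C 43, Proposal E 33, Proposal F 18. Proposal F eliminated.
Round 5: Proposal C 43, Proposal E 51. Proposal E has a majority (≥48).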